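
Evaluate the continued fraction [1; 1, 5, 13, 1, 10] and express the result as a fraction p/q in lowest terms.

1705/929

Work from the innermost term outward:
Start with 10.
1 + 1/(10/1) = 1 + 1/10 = 11/10
13 + 1/(11/10) = 13 + 10/11 = 153/11
5 + 1/(153/11) = 5 + 11/153 = 776/153
1 + 1/(776/153) = 1 + 153/776 = 929/776
1 + 1/(929/776) = 1 + 776/929 = 1705/929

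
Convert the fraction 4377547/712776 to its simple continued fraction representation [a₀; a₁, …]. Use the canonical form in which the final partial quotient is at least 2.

[6; 7, 15, 2, 3, 37, 12, 2]

⌊4377547/712776⌋ = 6, remainder 100891
⌊712776/100891⌋ = 7, remainder 6539
⌊100891/6539⌋ = 15, remainder 2806
⌊6539/2806⌋ = 2, remainder 927
⌊2806/927⌋ = 3, remainder 25
⌊927/25⌋ = 37, remainder 2
⌊25/2⌋ = 12, remainder 1
⌊2/1⌋ = 2, remainder 0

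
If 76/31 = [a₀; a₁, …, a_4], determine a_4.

2

Run the Euclidean algorithm, recording each quotient:
⌊76/31⌋ = 2, remainder 14
⌊31/14⌋ = 2, remainder 3
⌊14/3⌋ = 4, remainder 2
⌊3/2⌋ = 1, remainder 1
⌊2/1⌋ = 2, remainder 0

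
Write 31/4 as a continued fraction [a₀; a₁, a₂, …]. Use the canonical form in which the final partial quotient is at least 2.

[7; 1, 3]

31 = 7·4 + 3, so a_0 = 7
4 = 1·3 + 1, so a_1 = 1
3 = 3·1 + 0, so a_2 = 3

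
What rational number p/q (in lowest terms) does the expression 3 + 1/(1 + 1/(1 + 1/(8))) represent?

Use the convergent recurrence hₖ = aₖ·hₖ₋₁ + hₖ₋₂ (and likewise for the denominators kₖ):
a_0 = 3: 3/1
a_1 = 1: 4/1
a_2 = 1: 7/2
a_3 = 8: 60/17

60/17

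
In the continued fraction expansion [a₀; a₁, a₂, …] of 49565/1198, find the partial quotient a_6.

17

49565 ÷ 1198 → quotient 41, remainder 447
1198 ÷ 447 → quotient 2, remainder 304
447 ÷ 304 → quotient 1, remainder 143
304 ÷ 143 → quotient 2, remainder 18
143 ÷ 18 → quotient 7, remainder 17
18 ÷ 17 → quotient 1, remainder 1
17 ÷ 1 → quotient 17, remainder 0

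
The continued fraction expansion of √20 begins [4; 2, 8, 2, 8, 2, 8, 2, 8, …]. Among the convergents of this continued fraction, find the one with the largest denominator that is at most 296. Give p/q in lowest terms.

161/36

a_0 = 4: 4/1  (≤ bound)
a_1 = 2: 9/2  (≤ bound)
a_2 = 8: 76/17  (≤ bound)
a_3 = 2: 161/36  (≤ bound)
a_4 = 8: 1364/305  (> 296, stop)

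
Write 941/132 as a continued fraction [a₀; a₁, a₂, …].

Repeatedly divide and take the remainder:
941 ÷ 132 → quotient 7, remainder 17
132 ÷ 17 → quotient 7, remainder 13
17 ÷ 13 → quotient 1, remainder 4
13 ÷ 4 → quotient 3, remainder 1
4 ÷ 1 → quotient 4, remainder 0

[7; 7, 1, 3, 4]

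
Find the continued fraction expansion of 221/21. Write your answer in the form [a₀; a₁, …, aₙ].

[10; 1, 1, 10]

221 ÷ 21 → quotient 10, remainder 11
21 ÷ 11 → quotient 1, remainder 10
11 ÷ 10 → quotient 1, remainder 1
10 ÷ 1 → quotient 10, remainder 0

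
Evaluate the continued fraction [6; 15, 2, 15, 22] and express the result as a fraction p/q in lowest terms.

64230/10591

Start with 22.
15 + 1/(22/1) = 15 + 1/22 = 331/22
2 + 1/(331/22) = 2 + 22/331 = 684/331
15 + 1/(684/331) = 15 + 331/684 = 10591/684
6 + 1/(10591/684) = 6 + 684/10591 = 64230/10591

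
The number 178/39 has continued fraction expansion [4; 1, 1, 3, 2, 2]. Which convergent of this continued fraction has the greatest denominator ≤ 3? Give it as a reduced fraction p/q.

9/2

a_0 = 4: 4/1  (≤ bound)
a_1 = 1: 5/1  (≤ bound)
a_2 = 1: 9/2  (≤ bound)
a_3 = 3: 32/7  (> 3, stop)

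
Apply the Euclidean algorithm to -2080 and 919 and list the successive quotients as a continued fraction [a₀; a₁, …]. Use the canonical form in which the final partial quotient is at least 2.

[-3; 1, 2, 1, 3, 1, 15, 3]

⌊-2080/919⌋ = -3, remainder 677
⌊919/677⌋ = 1, remainder 242
⌊677/242⌋ = 2, remainder 193
⌊242/193⌋ = 1, remainder 49
⌊193/49⌋ = 3, remainder 46
⌊49/46⌋ = 1, remainder 3
⌊46/3⌋ = 15, remainder 1
⌊3/1⌋ = 3, remainder 0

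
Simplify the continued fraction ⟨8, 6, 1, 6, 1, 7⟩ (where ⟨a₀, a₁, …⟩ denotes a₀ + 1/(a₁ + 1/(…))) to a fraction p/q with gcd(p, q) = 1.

3527/433

Use the convergent recurrence hₖ = aₖ·hₖ₋₁ + hₖ₋₂ (and likewise for the denominators kₖ):
a_0 = 8: 8/1
a_1 = 6: 49/6
a_2 = 1: 57/7
a_3 = 6: 391/48
a_4 = 1: 448/55
a_5 = 7: 3527/433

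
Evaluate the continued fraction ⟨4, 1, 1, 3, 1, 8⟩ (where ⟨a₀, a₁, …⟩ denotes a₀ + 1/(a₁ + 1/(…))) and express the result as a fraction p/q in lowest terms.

360/79

a_0 = 4: 4/1
a_1 = 1: 5/1
a_2 = 1: 9/2
a_3 = 3: 32/7
a_4 = 1: 41/9
a_5 = 8: 360/79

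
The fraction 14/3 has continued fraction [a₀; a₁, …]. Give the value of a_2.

2

14 ÷ 3 → quotient 4, remainder 2
3 ÷ 2 → quotient 1, remainder 1
2 ÷ 1 → quotient 2, remainder 0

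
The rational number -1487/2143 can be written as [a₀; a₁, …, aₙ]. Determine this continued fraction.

[-1; 3, 3, 1, 2, 1, 43]

⌊-1487/2143⌋ = -1, remainder 656
⌊2143/656⌋ = 3, remainder 175
⌊656/175⌋ = 3, remainder 131
⌊175/131⌋ = 1, remainder 44
⌊131/44⌋ = 2, remainder 43
⌊44/43⌋ = 1, remainder 1
⌊43/1⌋ = 43, remainder 0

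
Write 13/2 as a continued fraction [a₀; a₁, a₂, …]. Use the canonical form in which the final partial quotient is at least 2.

⌊13/2⌋ = 6, remainder 1
⌊2/1⌋ = 2, remainder 0

[6; 2]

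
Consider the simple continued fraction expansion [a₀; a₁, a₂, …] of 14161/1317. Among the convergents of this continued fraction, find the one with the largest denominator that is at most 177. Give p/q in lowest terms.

1086/101

a_0 = 10: 10/1  (≤ bound)
a_1 = 1: 11/1  (≤ bound)
a_2 = 3: 43/4  (≤ bound)
a_3 = 25: 1086/101  (≤ bound)
a_4 = 13: 14161/1317  (> 177, stop)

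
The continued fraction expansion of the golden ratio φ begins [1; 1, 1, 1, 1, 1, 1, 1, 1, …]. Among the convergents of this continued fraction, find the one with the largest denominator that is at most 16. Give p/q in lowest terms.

21/13

List convergents until the denominator exceeds the bound:
a_0 = 1: 1/1  (≤ bound)
a_1 = 1: 2/1  (≤ bound)
a_2 = 1: 3/2  (≤ bound)
a_3 = 1: 5/3  (≤ bound)
a_4 = 1: 8/5  (≤ bound)
a_5 = 1: 13/8  (≤ bound)
a_6 = 1: 21/13  (≤ bound)
a_7 = 1: 34/21  (> 16, stop)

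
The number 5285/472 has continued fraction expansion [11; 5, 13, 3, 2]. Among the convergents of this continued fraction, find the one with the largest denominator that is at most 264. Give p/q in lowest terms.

2273/203

List convergents until the denominator exceeds the bound:
a_0 = 11: 11/1  (≤ bound)
a_1 = 5: 56/5  (≤ bound)
a_2 = 13: 739/66  (≤ bound)
a_3 = 3: 2273/203  (≤ bound)
a_4 = 2: 5285/472  (> 264, stop)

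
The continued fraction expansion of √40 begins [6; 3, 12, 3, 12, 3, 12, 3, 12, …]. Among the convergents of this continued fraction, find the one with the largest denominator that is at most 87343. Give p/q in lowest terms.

337434/53353

List convergents until the denominator exceeds the bound:
a_0 = 6: 6/1  (≤ bound)
a_1 = 3: 19/3  (≤ bound)
a_2 = 12: 234/37  (≤ bound)
a_3 = 3: 721/114  (≤ bound)
a_4 = 12: 8886/1405  (≤ bound)
a_5 = 3: 27379/4329  (≤ bound)
a_6 = 12: 337434/53353  (≤ bound)
a_7 = 3: 1039681/164388  (> 87343, stop)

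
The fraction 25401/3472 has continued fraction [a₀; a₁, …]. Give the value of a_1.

Apply division with remainder until the remainder is 0:
25401 ÷ 3472 → quotient 7, remainder 1097
3472 ÷ 1097 → quotient 3, remainder 181

3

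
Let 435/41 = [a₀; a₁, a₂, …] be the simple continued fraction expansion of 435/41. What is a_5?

Apply division with remainder until the remainder is 0:
⌊435/41⌋ = 10, remainder 25
⌊41/25⌋ = 1, remainder 16
⌊25/16⌋ = 1, remainder 9
⌊16/9⌋ = 1, remainder 7
⌊9/7⌋ = 1, remainder 2
⌊7/2⌋ = 3, remainder 1

3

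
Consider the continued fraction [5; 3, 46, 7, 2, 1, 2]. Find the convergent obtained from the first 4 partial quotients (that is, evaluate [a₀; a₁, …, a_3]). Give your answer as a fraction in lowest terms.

5203/976

Work from the innermost term outward:
Start with 7.
46 + 1/(7/1) = 46 + 1/7 = 323/7
3 + 1/(323/7) = 3 + 7/323 = 976/323
5 + 1/(976/323) = 5 + 323/976 = 5203/976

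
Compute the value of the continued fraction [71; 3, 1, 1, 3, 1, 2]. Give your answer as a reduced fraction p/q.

6344/89

Start with 2.
1 + 1/(2/1) = 1 + 1/2 = 3/2
3 + 1/(3/2) = 3 + 2/3 = 11/3
1 + 1/(11/3) = 1 + 3/11 = 14/11
1 + 1/(14/11) = 1 + 11/14 = 25/14
3 + 1/(25/14) = 3 + 14/25 = 89/25
71 + 1/(89/25) = 71 + 25/89 = 6344/89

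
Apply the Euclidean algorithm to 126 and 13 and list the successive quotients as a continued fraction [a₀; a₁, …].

[9; 1, 2, 4]

126 ÷ 13 → quotient 9, remainder 9
13 ÷ 9 → quotient 1, remainder 4
9 ÷ 4 → quotient 2, remainder 1
4 ÷ 1 → quotient 4, remainder 0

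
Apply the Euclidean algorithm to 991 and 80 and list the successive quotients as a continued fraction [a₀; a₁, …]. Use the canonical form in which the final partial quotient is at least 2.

991 = 12·80 + 31, so a_0 = 12
80 = 2·31 + 18, so a_1 = 2
31 = 1·18 + 13, so a_2 = 1
18 = 1·13 + 5, so a_3 = 1
13 = 2·5 + 3, so a_4 = 2
5 = 1·3 + 2, so a_5 = 1
3 = 1·2 + 1, so a_6 = 1
2 = 2·1 + 0, so a_7 = 2

[12; 2, 1, 1, 2, 1, 1, 2]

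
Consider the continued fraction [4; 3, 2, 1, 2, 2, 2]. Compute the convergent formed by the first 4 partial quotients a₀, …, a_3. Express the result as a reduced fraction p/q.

43/10

Build up convergents one term at a time:
a_0 = 4: 4/1
a_1 = 3: 13/3
a_2 = 2: 30/7
a_3 = 1: 43/10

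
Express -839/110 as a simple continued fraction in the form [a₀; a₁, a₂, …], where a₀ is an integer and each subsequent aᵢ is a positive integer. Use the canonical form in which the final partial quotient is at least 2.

[-8; 2, 1, 2, 6, 2]

Apply division with remainder until the remainder is 0:
-839 = -8·110 + 41, so a_0 = -8
110 = 2·41 + 28, so a_1 = 2
41 = 1·28 + 13, so a_2 = 1
28 = 2·13 + 2, so a_3 = 2
13 = 6·2 + 1, so a_4 = 6
2 = 2·1 + 0, so a_5 = 2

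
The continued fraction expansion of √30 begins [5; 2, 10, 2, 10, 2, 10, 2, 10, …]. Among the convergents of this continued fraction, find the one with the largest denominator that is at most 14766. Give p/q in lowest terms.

List convergents until the denominator exceeds the bound:
a_0 = 5: 5/1  (≤ bound)
a_1 = 2: 11/2  (≤ bound)
a_2 = 10: 115/21  (≤ bound)
a_3 = 2: 241/44  (≤ bound)
a_4 = 10: 2525/461  (≤ bound)
a_5 = 2: 5291/966  (≤ bound)
a_6 = 10: 55435/10121  (≤ bound)
a_7 = 2: 116161/21208  (> 14766, stop)

55435/10121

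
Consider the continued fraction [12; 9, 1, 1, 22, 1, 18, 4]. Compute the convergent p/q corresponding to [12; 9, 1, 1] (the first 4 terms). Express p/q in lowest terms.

Build up convergents one term at a time:
a_0 = 12: 12/1
a_1 = 9: 109/9
a_2 = 1: 121/10
a_3 = 1: 230/19

230/19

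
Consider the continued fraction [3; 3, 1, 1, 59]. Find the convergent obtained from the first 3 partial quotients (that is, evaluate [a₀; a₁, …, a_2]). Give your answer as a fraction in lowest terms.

a_0 = 3: 3/1
a_1 = 3: 10/3
a_2 = 1: 13/4

13/4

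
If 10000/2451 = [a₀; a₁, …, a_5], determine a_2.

10000 ÷ 2451 → quotient 4, remainder 196
2451 ÷ 196 → quotient 12, remainder 99
196 ÷ 99 → quotient 1, remainder 97

1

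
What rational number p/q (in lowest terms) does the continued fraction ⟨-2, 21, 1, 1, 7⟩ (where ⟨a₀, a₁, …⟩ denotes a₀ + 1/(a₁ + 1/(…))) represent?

-631/323

a_0 = -2: -2/1
a_1 = 21: -41/21
a_2 = 1: -43/22
a_3 = 1: -84/43
a_4 = 7: -631/323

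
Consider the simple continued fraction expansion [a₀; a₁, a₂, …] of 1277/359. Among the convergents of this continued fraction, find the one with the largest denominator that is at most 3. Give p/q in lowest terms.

7/2

a_0 = 3: 3/1  (≤ bound)
a_1 = 1: 4/1  (≤ bound)
a_2 = 1: 7/2  (≤ bound)
a_3 = 3: 25/7  (> 3, stop)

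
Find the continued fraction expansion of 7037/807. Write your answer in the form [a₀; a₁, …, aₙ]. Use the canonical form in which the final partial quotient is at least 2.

7037 ÷ 807 → quotient 8, remainder 581
807 ÷ 581 → quotient 1, remainder 226
581 ÷ 226 → quotient 2, remainder 129
226 ÷ 129 → quotient 1, remainder 97
129 ÷ 97 → quotient 1, remainder 32
97 ÷ 32 → quotient 3, remainder 1
32 ÷ 1 → quotient 32, remainder 0

[8; 1, 2, 1, 1, 3, 32]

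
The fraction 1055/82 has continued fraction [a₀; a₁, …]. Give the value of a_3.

2

1055 ÷ 82 → quotient 12, remainder 71
82 ÷ 71 → quotient 1, remainder 11
71 ÷ 11 → quotient 6, remainder 5
11 ÷ 5 → quotient 2, remainder 1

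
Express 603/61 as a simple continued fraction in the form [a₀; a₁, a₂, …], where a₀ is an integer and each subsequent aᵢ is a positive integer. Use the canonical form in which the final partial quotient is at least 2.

[9; 1, 7, 1, 2, 2]

Run the Euclidean algorithm, recording each quotient:
603 = 9·61 + 54, so a_0 = 9
61 = 1·54 + 7, so a_1 = 1
54 = 7·7 + 5, so a_2 = 7
7 = 1·5 + 2, so a_3 = 1
5 = 2·2 + 1, so a_4 = 2
2 = 2·1 + 0, so a_5 = 2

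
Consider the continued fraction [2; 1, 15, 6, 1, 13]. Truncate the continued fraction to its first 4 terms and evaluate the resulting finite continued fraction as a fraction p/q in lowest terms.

Start with 6.
15 + 1/(6/1) = 15 + 1/6 = 91/6
1 + 1/(91/6) = 1 + 6/91 = 97/91
2 + 1/(97/91) = 2 + 91/97 = 285/97

285/97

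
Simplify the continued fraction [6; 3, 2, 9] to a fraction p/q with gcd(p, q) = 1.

415/66

a_0 = 6: 6/1
a_1 = 3: 19/3
a_2 = 2: 44/7
a_3 = 9: 415/66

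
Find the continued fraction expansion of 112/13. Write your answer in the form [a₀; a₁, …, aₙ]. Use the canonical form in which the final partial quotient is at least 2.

Repeatedly divide and take the remainder:
112 ÷ 13 → quotient 8, remainder 8
13 ÷ 8 → quotient 1, remainder 5
8 ÷ 5 → quotient 1, remainder 3
5 ÷ 3 → quotient 1, remainder 2
3 ÷ 2 → quotient 1, remainder 1
2 ÷ 1 → quotient 2, remainder 0

[8; 1, 1, 1, 1, 2]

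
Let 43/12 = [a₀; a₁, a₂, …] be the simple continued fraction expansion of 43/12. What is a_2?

1

⌊43/12⌋ = 3, remainder 7
⌊12/7⌋ = 1, remainder 5
⌊7/5⌋ = 1, remainder 2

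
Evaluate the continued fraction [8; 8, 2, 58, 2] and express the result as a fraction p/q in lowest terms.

16276/2005

a_0 = 8: 8/1
a_1 = 8: 65/8
a_2 = 2: 138/17
a_3 = 58: 8069/994
a_4 = 2: 16276/2005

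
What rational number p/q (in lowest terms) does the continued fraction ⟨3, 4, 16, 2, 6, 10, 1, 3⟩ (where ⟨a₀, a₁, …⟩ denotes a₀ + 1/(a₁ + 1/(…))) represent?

Start with 3.
1 + 1/(3/1) = 1 + 1/3 = 4/3
10 + 1/(4/3) = 10 + 3/4 = 43/4
6 + 1/(43/4) = 6 + 4/43 = 262/43
2 + 1/(262/43) = 2 + 43/262 = 567/262
16 + 1/(567/262) = 16 + 262/567 = 9334/567
4 + 1/(9334/567) = 4 + 567/9334 = 37903/9334
3 + 1/(37903/9334) = 3 + 9334/37903 = 123043/37903

123043/37903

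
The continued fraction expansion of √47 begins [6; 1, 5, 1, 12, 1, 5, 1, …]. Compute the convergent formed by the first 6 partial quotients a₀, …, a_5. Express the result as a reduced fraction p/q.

665/97

Starting at the tail and folding back:
Start with 1.
12 + 1/(1/1) = 12 + 1/1 = 13/1
1 + 1/(13/1) = 1 + 1/13 = 14/13
5 + 1/(14/13) = 5 + 13/14 = 83/14
1 + 1/(83/14) = 1 + 14/83 = 97/83
6 + 1/(97/83) = 6 + 83/97 = 665/97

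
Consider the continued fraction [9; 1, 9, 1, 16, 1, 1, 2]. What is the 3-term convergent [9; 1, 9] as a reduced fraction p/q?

99/10

Work from the innermost term outward:
Start with 9.
1 + 1/(9/1) = 1 + 1/9 = 10/9
9 + 1/(10/9) = 9 + 9/10 = 99/10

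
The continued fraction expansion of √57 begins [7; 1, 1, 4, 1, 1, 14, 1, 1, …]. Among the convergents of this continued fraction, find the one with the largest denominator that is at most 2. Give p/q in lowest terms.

a_0 = 7: 7/1  (≤ bound)
a_1 = 1: 8/1  (≤ bound)
a_2 = 1: 15/2  (≤ bound)
a_3 = 4: 68/9  (> 2, stop)

15/2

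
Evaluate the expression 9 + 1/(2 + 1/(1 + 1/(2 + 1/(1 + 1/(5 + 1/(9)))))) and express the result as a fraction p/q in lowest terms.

Start with 9.
5 + 1/(9/1) = 5 + 1/9 = 46/9
1 + 1/(46/9) = 1 + 9/46 = 55/46
2 + 1/(55/46) = 2 + 46/55 = 156/55
1 + 1/(156/55) = 1 + 55/156 = 211/156
2 + 1/(211/156) = 2 + 156/211 = 578/211
9 + 1/(578/211) = 9 + 211/578 = 5413/578

5413/578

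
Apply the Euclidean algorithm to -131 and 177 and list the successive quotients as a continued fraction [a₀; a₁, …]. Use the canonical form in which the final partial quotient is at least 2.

[-1; 3, 1, 5, 1, 1, 3]

⌊-131/177⌋ = -1, remainder 46
⌊177/46⌋ = 3, remainder 39
⌊46/39⌋ = 1, remainder 7
⌊39/7⌋ = 5, remainder 4
⌊7/4⌋ = 1, remainder 3
⌊4/3⌋ = 1, remainder 1
⌊3/1⌋ = 3, remainder 0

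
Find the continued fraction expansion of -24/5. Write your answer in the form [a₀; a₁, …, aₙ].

[-5; 5]

-24 ÷ 5 → quotient -5, remainder 1
5 ÷ 1 → quotient 5, remainder 0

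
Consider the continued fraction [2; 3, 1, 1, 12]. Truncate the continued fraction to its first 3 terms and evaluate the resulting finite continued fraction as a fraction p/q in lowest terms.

9/4

a_0 = 2: 2/1
a_1 = 3: 7/3
a_2 = 1: 9/4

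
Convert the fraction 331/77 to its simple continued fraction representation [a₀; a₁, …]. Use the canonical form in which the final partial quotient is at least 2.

331 ÷ 77 → quotient 4, remainder 23
77 ÷ 23 → quotient 3, remainder 8
23 ÷ 8 → quotient 2, remainder 7
8 ÷ 7 → quotient 1, remainder 1
7 ÷ 1 → quotient 7, remainder 0

[4; 3, 2, 1, 7]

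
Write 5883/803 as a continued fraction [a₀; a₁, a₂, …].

[7; 3, 15, 2, 2, 3]

Apply division with remainder until the remainder is 0:
5883 = 7·803 + 262, so a_0 = 7
803 = 3·262 + 17, so a_1 = 3
262 = 15·17 + 7, so a_2 = 15
17 = 2·7 + 3, so a_3 = 2
7 = 2·3 + 1, so a_4 = 2
3 = 3·1 + 0, so a_5 = 3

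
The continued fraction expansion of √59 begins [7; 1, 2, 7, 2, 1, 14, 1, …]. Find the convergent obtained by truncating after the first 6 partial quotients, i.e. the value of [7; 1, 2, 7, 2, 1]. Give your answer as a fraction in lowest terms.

Build up convergents one term at a time:
a_0 = 7: 7/1
a_1 = 1: 8/1
a_2 = 2: 23/3
a_3 = 7: 169/22
a_4 = 2: 361/47
a_5 = 1: 530/69

530/69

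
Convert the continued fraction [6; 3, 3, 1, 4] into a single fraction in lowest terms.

a_0 = 6: 6/1
a_1 = 3: 19/3
a_2 = 3: 63/10
a_3 = 1: 82/13
a_4 = 4: 391/62

391/62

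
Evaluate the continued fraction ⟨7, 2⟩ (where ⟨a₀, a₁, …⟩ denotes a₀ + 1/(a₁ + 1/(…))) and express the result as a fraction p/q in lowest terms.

Use the convergent recurrence hₖ = aₖ·hₖ₋₁ + hₖ₋₂ (and likewise for the denominators kₖ):
a_0 = 7: 7/1
a_1 = 2: 15/2

15/2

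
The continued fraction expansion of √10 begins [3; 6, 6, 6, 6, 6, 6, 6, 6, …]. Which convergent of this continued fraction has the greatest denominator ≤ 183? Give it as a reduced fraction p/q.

a_0 = 3: 3/1  (≤ bound)
a_1 = 6: 19/6  (≤ bound)
a_2 = 6: 117/37  (≤ bound)
a_3 = 6: 721/228  (> 183, stop)

117/37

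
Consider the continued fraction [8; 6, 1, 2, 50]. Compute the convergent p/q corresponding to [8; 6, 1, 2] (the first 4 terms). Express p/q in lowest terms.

163/20

Start with 2.
1 + 1/(2/1) = 1 + 1/2 = 3/2
6 + 1/(3/2) = 6 + 2/3 = 20/3
8 + 1/(20/3) = 8 + 3/20 = 163/20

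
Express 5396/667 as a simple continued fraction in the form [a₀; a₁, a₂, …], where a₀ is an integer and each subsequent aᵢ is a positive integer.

[8; 11, 8, 1, 1, 3]

5396 ÷ 667 → quotient 8, remainder 60
667 ÷ 60 → quotient 11, remainder 7
60 ÷ 7 → quotient 8, remainder 4
7 ÷ 4 → quotient 1, remainder 3
4 ÷ 3 → quotient 1, remainder 1
3 ÷ 1 → quotient 3, remainder 0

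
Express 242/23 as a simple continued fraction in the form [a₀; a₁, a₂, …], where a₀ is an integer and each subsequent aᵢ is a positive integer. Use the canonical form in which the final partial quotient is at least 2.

⌊242/23⌋ = 10, remainder 12
⌊23/12⌋ = 1, remainder 11
⌊12/11⌋ = 1, remainder 1
⌊11/1⌋ = 11, remainder 0

[10; 1, 1, 11]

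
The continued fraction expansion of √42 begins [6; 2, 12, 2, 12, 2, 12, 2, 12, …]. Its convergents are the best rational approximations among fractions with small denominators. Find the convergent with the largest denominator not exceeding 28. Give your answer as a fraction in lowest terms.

162/25

List convergents until the denominator exceeds the bound:
a_0 = 6: 6/1  (≤ bound)
a_1 = 2: 13/2  (≤ bound)
a_2 = 12: 162/25  (≤ bound)
a_3 = 2: 337/52  (> 28, stop)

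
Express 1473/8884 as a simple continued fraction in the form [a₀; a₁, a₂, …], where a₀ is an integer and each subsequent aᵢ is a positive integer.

⌊1473/8884⌋ = 0, remainder 1473
⌊8884/1473⌋ = 6, remainder 46
⌊1473/46⌋ = 32, remainder 1
⌊46/1⌋ = 46, remainder 0

[0; 6, 32, 46]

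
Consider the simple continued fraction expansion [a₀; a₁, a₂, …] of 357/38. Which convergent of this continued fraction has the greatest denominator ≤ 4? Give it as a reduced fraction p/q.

28/3

a_0 = 9: 9/1  (≤ bound)
a_1 = 2: 19/2  (≤ bound)
a_2 = 1: 28/3  (≤ bound)
a_3 = 1: 47/5  (> 4, stop)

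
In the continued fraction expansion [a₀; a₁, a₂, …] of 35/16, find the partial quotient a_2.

35 = 2·16 + 3, so a_0 = 2
16 = 5·3 + 1, so a_1 = 5
3 = 3·1 + 0, so a_2 = 3

3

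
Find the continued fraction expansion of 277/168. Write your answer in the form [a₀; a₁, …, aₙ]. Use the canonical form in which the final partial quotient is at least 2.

[1; 1, 1, 1, 5, 1, 1, 4]

277 = 1·168 + 109, so a_0 = 1
168 = 1·109 + 59, so a_1 = 1
109 = 1·59 + 50, so a_2 = 1
59 = 1·50 + 9, so a_3 = 1
50 = 5·9 + 5, so a_4 = 5
9 = 1·5 + 4, so a_5 = 1
5 = 1·4 + 1, so a_6 = 1
4 = 4·1 + 0, so a_7 = 4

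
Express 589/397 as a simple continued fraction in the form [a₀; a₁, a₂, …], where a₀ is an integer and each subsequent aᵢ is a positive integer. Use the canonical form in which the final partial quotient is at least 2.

⌊589/397⌋ = 1, remainder 192
⌊397/192⌋ = 2, remainder 13
⌊192/13⌋ = 14, remainder 10
⌊13/10⌋ = 1, remainder 3
⌊10/3⌋ = 3, remainder 1
⌊3/1⌋ = 3, remainder 0

[1; 2, 14, 1, 3, 3]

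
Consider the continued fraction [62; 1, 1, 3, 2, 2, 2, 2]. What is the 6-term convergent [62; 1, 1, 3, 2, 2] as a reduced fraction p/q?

Start with 2.
2 + 1/(2/1) = 2 + 1/2 = 5/2
3 + 1/(5/2) = 3 + 2/5 = 17/5
1 + 1/(17/5) = 1 + 5/17 = 22/17
1 + 1/(22/17) = 1 + 17/22 = 39/22
62 + 1/(39/22) = 62 + 22/39 = 2440/39

2440/39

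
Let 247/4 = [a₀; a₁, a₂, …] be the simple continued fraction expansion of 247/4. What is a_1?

247 = 61·4 + 3, so a_0 = 61
4 = 1·3 + 1, so a_1 = 1

1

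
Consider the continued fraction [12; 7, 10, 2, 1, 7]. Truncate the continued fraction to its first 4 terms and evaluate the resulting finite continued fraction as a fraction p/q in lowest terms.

1809/149

Start with 2.
10 + 1/(2/1) = 10 + 1/2 = 21/2
7 + 1/(21/2) = 7 + 2/21 = 149/21
12 + 1/(149/21) = 12 + 21/149 = 1809/149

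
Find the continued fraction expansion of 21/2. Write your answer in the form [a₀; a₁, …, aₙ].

[10; 2]

Apply division with remainder until the remainder is 0:
21 = 10·2 + 1, so a_0 = 10
2 = 2·1 + 0, so a_1 = 2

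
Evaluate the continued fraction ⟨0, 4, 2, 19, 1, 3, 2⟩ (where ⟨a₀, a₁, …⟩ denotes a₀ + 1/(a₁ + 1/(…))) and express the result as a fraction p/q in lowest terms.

365/1638

a_0 = 0: 0/1
a_1 = 4: 1/4
a_2 = 2: 2/9
a_3 = 19: 39/175
a_4 = 1: 41/184
a_5 = 3: 162/727
a_6 = 2: 365/1638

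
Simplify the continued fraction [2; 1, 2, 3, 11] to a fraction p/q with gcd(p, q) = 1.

a_0 = 2: 2/1
a_1 = 1: 3/1
a_2 = 2: 8/3
a_3 = 3: 27/10
a_4 = 11: 305/113

305/113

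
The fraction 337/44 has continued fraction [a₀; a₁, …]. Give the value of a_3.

337 = 7·44 + 29, so a_0 = 7
44 = 1·29 + 15, so a_1 = 1
29 = 1·15 + 14, so a_2 = 1
15 = 1·14 + 1, so a_3 = 1

1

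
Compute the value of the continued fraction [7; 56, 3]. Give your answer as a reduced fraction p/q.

1186/169

Build up convergents one term at a time:
a_0 = 7: 7/1
a_1 = 56: 393/56
a_2 = 3: 1186/169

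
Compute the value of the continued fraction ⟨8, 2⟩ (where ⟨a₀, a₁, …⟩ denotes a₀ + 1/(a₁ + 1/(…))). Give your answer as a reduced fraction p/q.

Compute successive convergents:
a_0 = 8: 8/1
a_1 = 2: 17/2

17/2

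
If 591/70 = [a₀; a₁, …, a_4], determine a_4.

Repeatedly divide and take the remainder:
591 ÷ 70 → quotient 8, remainder 31
70 ÷ 31 → quotient 2, remainder 8
31 ÷ 8 → quotient 3, remainder 7
8 ÷ 7 → quotient 1, remainder 1
7 ÷ 1 → quotient 7, remainder 0

7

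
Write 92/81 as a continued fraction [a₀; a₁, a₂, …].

[1; 7, 2, 1, 3]

92 ÷ 81 → quotient 1, remainder 11
81 ÷ 11 → quotient 7, remainder 4
11 ÷ 4 → quotient 2, remainder 3
4 ÷ 3 → quotient 1, remainder 1
3 ÷ 1 → quotient 3, remainder 0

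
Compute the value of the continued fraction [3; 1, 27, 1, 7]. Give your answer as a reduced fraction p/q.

Build up convergents one term at a time:
a_0 = 3: 3/1
a_1 = 1: 4/1
a_2 = 27: 111/28
a_3 = 1: 115/29
a_4 = 7: 916/231

916/231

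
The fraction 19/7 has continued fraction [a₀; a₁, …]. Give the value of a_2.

2

⌊19/7⌋ = 2, remainder 5
⌊7/5⌋ = 1, remainder 2
⌊5/2⌋ = 2, remainder 1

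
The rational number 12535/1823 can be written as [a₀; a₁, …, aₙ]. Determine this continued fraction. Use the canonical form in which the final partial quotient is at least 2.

[6; 1, 7, 15, 15]

⌊12535/1823⌋ = 6, remainder 1597
⌊1823/1597⌋ = 1, remainder 226
⌊1597/226⌋ = 7, remainder 15
⌊226/15⌋ = 15, remainder 1
⌊15/1⌋ = 15, remainder 0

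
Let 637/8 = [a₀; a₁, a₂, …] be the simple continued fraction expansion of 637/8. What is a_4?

637 ÷ 8 → quotient 79, remainder 5
8 ÷ 5 → quotient 1, remainder 3
5 ÷ 3 → quotient 1, remainder 2
3 ÷ 2 → quotient 1, remainder 1
2 ÷ 1 → quotient 2, remainder 0

2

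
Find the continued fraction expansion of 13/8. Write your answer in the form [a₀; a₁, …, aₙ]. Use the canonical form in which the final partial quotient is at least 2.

⌊13/8⌋ = 1, remainder 5
⌊8/5⌋ = 1, remainder 3
⌊5/3⌋ = 1, remainder 2
⌊3/2⌋ = 1, remainder 1
⌊2/1⌋ = 2, remainder 0

[1; 1, 1, 1, 2]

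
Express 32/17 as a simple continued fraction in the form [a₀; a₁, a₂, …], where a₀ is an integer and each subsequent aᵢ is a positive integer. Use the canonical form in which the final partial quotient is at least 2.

[1; 1, 7, 2]

32 ÷ 17 → quotient 1, remainder 15
17 ÷ 15 → quotient 1, remainder 2
15 ÷ 2 → quotient 7, remainder 1
2 ÷ 1 → quotient 2, remainder 0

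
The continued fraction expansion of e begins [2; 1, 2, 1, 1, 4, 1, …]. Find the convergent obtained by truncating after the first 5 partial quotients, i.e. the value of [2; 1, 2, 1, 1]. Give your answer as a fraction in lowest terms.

19/7

Use the convergent recurrence hₖ = aₖ·hₖ₋₁ + hₖ₋₂ (and likewise for the denominators kₖ):
a_0 = 2: 2/1
a_1 = 1: 3/1
a_2 = 2: 8/3
a_3 = 1: 11/4
a_4 = 1: 19/7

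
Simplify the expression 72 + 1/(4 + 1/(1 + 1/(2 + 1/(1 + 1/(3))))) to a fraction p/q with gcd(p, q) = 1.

Compute successive convergents:
a_0 = 72: 72/1
a_1 = 4: 289/4
a_2 = 1: 361/5
a_3 = 2: 1011/14
a_4 = 1: 1372/19
a_5 = 3: 5127/71

5127/71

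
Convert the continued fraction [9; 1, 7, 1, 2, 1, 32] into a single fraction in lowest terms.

a_0 = 9: 9/1
a_1 = 1: 10/1
a_2 = 7: 79/8
a_3 = 1: 89/9
a_4 = 2: 257/26
a_5 = 1: 346/35
a_6 = 32: 11329/1146

11329/1146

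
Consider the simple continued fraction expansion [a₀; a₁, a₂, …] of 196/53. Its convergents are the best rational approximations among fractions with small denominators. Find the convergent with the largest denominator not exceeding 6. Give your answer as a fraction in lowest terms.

11/3

List convergents until the denominator exceeds the bound:
a_0 = 3: 3/1  (≤ bound)
a_1 = 1: 4/1  (≤ bound)
a_2 = 2: 11/3  (≤ bound)
a_3 = 3: 37/10  (> 6, stop)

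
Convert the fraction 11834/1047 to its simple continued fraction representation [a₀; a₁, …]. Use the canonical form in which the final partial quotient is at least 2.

⌊11834/1047⌋ = 11, remainder 317
⌊1047/317⌋ = 3, remainder 96
⌊317/96⌋ = 3, remainder 29
⌊96/29⌋ = 3, remainder 9
⌊29/9⌋ = 3, remainder 2
⌊9/2⌋ = 4, remainder 1
⌊2/1⌋ = 2, remainder 0

[11; 3, 3, 3, 3, 4, 2]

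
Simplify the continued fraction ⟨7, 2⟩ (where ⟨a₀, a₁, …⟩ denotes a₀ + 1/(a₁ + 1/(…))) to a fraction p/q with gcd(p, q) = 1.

a_0 = 7: 7/1
a_1 = 2: 15/2

15/2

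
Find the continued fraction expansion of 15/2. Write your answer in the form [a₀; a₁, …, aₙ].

Apply division with remainder until the remainder is 0:
⌊15/2⌋ = 7, remainder 1
⌊2/1⌋ = 2, remainder 0

[7; 2]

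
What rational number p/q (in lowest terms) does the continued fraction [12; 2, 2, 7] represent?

459/37

a_0 = 12: 12/1
a_1 = 2: 25/2
a_2 = 2: 62/5
a_3 = 7: 459/37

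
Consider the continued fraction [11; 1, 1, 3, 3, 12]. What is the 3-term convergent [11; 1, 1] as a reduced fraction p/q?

Start with 1.
1 + 1/(1/1) = 1 + 1/1 = 2/1
11 + 1/(2/1) = 11 + 1/2 = 23/2

23/2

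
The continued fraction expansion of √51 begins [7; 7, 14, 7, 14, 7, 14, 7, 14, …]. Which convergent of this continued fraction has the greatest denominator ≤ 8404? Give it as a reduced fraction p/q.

4999/700

a_0 = 7: 7/1  (≤ bound)
a_1 = 7: 50/7  (≤ bound)
a_2 = 14: 707/99  (≤ bound)
a_3 = 7: 4999/700  (≤ bound)
a_4 = 14: 70693/9899  (> 8404, stop)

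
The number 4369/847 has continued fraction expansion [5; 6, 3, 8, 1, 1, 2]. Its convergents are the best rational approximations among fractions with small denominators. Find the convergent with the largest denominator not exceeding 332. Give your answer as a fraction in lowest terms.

913/177

a_0 = 5: 5/1  (≤ bound)
a_1 = 6: 31/6  (≤ bound)
a_2 = 3: 98/19  (≤ bound)
a_3 = 8: 815/158  (≤ bound)
a_4 = 1: 913/177  (≤ bound)
a_5 = 1: 1728/335  (> 332, stop)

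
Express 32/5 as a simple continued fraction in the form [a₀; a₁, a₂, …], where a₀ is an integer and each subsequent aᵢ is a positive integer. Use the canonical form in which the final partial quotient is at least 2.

[6; 2, 2]

32 = 6·5 + 2, so a_0 = 6
5 = 2·2 + 1, so a_1 = 2
2 = 2·1 + 0, so a_2 = 2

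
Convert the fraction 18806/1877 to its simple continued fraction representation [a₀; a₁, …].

Apply division with remainder until the remainder is 0:
⌊18806/1877⌋ = 10, remainder 36
⌊1877/36⌋ = 52, remainder 5
⌊36/5⌋ = 7, remainder 1
⌊5/1⌋ = 5, remainder 0

[10; 52, 7, 5]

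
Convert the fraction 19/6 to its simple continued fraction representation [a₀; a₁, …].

[3; 6]

Apply division with remainder until the remainder is 0:
19 ÷ 6 → quotient 3, remainder 1
6 ÷ 1 → quotient 6, remainder 0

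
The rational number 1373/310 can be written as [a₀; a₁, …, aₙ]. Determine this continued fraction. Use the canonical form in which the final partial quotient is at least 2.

[4; 2, 3, 44]

Run the Euclidean algorithm, recording each quotient:
⌊1373/310⌋ = 4, remainder 133
⌊310/133⌋ = 2, remainder 44
⌊133/44⌋ = 3, remainder 1
⌊44/1⌋ = 44, remainder 0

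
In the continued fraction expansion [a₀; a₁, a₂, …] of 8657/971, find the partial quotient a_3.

8657 ÷ 971 → quotient 8, remainder 889
971 ÷ 889 → quotient 1, remainder 82
889 ÷ 82 → quotient 10, remainder 69
82 ÷ 69 → quotient 1, remainder 13

1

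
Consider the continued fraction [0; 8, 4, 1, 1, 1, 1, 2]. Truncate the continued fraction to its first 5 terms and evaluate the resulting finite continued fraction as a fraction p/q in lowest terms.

9/74

Build up convergents one term at a time:
a_0 = 0: 0/1
a_1 = 8: 1/8
a_2 = 4: 4/33
a_3 = 1: 5/41
a_4 = 1: 9/74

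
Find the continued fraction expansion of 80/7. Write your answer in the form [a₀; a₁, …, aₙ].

⌊80/7⌋ = 11, remainder 3
⌊7/3⌋ = 2, remainder 1
⌊3/1⌋ = 3, remainder 0

[11; 2, 3]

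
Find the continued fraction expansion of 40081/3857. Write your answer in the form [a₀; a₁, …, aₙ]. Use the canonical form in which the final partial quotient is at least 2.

Run the Euclidean algorithm, recording each quotient:
⌊40081/3857⌋ = 10, remainder 1511
⌊3857/1511⌋ = 2, remainder 835
⌊1511/835⌋ = 1, remainder 676
⌊835/676⌋ = 1, remainder 159
⌊676/159⌋ = 4, remainder 40
⌊159/40⌋ = 3, remainder 39
⌊40/39⌋ = 1, remainder 1
⌊39/1⌋ = 39, remainder 0

[10; 2, 1, 1, 4, 3, 1, 39]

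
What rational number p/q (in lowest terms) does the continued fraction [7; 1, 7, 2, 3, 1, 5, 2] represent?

Start with 2.
5 + 1/(2/1) = 5 + 1/2 = 11/2
1 + 1/(11/2) = 1 + 2/11 = 13/11
3 + 1/(13/11) = 3 + 11/13 = 50/13
2 + 1/(50/13) = 2 + 13/50 = 113/50
7 + 1/(113/50) = 7 + 50/113 = 841/113
1 + 1/(841/113) = 1 + 113/841 = 954/841
7 + 1/(954/841) = 7 + 841/954 = 7519/954

7519/954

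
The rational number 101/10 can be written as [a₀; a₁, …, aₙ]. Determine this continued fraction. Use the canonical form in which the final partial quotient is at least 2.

101 ÷ 10 → quotient 10, remainder 1
10 ÷ 1 → quotient 10, remainder 0

[10; 10]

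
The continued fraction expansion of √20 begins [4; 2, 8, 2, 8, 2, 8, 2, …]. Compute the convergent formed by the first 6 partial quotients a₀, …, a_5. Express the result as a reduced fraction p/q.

Compute successive convergents:
a_0 = 4: 4/1
a_1 = 2: 9/2
a_2 = 8: 76/17
a_3 = 2: 161/36
a_4 = 8: 1364/305
a_5 = 2: 2889/646

2889/646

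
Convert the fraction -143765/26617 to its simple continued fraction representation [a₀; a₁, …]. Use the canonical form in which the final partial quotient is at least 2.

Apply division with remainder until the remainder is 0:
-143765 ÷ 26617 → quotient -6, remainder 15937
26617 ÷ 15937 → quotient 1, remainder 10680
15937 ÷ 10680 → quotient 1, remainder 5257
10680 ÷ 5257 → quotient 2, remainder 166
5257 ÷ 166 → quotient 31, remainder 111
166 ÷ 111 → quotient 1, remainder 55
111 ÷ 55 → quotient 2, remainder 1
55 ÷ 1 → quotient 55, remainder 0

[-6; 1, 1, 2, 31, 1, 2, 55]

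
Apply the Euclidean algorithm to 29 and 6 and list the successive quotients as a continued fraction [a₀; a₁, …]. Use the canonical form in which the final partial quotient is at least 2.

⌊29/6⌋ = 4, remainder 5
⌊6/5⌋ = 1, remainder 1
⌊5/1⌋ = 5, remainder 0

[4; 1, 5]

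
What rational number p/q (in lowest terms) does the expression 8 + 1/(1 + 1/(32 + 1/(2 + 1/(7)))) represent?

a_0 = 8: 8/1
a_1 = 1: 9/1
a_2 = 32: 296/33
a_3 = 2: 601/67
a_4 = 7: 4503/502

4503/502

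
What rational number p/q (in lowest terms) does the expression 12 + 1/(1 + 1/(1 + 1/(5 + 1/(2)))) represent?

a_0 = 12: 12/1
a_1 = 1: 13/1
a_2 = 1: 25/2
a_3 = 5: 138/11
a_4 = 2: 301/24

301/24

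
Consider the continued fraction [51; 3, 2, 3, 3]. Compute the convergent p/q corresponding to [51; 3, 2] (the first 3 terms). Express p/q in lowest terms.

359/7

Start with 2.
3 + 1/(2/1) = 3 + 1/2 = 7/2
51 + 1/(7/2) = 51 + 2/7 = 359/7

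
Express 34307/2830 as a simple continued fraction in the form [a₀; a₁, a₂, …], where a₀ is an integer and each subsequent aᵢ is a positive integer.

[12; 8, 6, 2, 2, 1, 7]

Run the Euclidean algorithm, recording each quotient:
34307 = 12·2830 + 347, so a_0 = 12
2830 = 8·347 + 54, so a_1 = 8
347 = 6·54 + 23, so a_2 = 6
54 = 2·23 + 8, so a_3 = 2
23 = 2·8 + 7, so a_4 = 2
8 = 1·7 + 1, so a_5 = 1
7 = 7·1 + 0, so a_6 = 7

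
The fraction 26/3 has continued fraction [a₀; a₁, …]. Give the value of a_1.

1

Apply division with remainder until the remainder is 0:
26 = 8·3 + 2, so a_0 = 8
3 = 1·2 + 1, so a_1 = 1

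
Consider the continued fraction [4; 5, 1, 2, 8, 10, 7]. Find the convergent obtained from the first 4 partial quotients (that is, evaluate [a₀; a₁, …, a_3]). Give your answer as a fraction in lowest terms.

a_0 = 4: 4/1
a_1 = 5: 21/5
a_2 = 1: 25/6
a_3 = 2: 71/17

71/17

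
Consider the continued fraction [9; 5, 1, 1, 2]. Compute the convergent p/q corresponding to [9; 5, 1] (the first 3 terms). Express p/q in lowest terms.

a_0 = 9: 9/1
a_1 = 5: 46/5
a_2 = 1: 55/6

55/6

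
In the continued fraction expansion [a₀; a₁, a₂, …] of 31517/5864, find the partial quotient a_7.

Repeatedly divide and take the remainder:
⌊31517/5864⌋ = 5, remainder 2197
⌊5864/2197⌋ = 2, remainder 1470
⌊2197/1470⌋ = 1, remainder 727
⌊1470/727⌋ = 2, remainder 16
⌊727/16⌋ = 45, remainder 7
⌊16/7⌋ = 2, remainder 2
⌊7/2⌋ = 3, remainder 1
⌊2/1⌋ = 2, remainder 0

2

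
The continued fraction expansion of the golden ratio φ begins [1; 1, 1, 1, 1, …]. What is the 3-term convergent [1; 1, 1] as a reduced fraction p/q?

3/2

a_0 = 1: 1/1
a_1 = 1: 2/1
a_2 = 1: 3/2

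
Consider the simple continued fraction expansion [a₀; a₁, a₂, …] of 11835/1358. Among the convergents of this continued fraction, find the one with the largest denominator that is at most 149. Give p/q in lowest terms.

List convergents until the denominator exceeds the bound:
a_0 = 8: 8/1  (≤ bound)
a_1 = 1: 9/1  (≤ bound)
a_2 = 2: 26/3  (≤ bound)
a_3 = 1: 35/4  (≤ bound)
a_4 = 1: 61/7  (≤ bound)
a_5 = 27: 1682/193  (> 149, stop)

61/7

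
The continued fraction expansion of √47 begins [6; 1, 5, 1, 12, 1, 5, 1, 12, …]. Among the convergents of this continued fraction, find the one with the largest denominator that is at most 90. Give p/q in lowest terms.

List convergents until the denominator exceeds the bound:
a_0 = 6: 6/1  (≤ bound)
a_1 = 1: 7/1  (≤ bound)
a_2 = 5: 41/6  (≤ bound)
a_3 = 1: 48/7  (≤ bound)
a_4 = 12: 617/90  (≤ bound)
a_5 = 1: 665/97  (> 90, stop)

617/90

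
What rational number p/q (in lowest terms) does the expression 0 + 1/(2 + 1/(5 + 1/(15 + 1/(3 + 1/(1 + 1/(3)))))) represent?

1160/2549

Use the convergent recurrence hₖ = aₖ·hₖ₋₁ + hₖ₋₂ (and likewise for the denominators kₖ):
a_0 = 0: 0/1
a_1 = 2: 1/2
a_2 = 5: 5/11
a_3 = 15: 76/167
a_4 = 3: 233/512
a_5 = 1: 309/679
a_6 = 3: 1160/2549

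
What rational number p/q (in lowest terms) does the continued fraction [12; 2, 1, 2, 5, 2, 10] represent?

12162/983

Work from the innermost term outward:
Start with 10.
2 + 1/(10/1) = 2 + 1/10 = 21/10
5 + 1/(21/10) = 5 + 10/21 = 115/21
2 + 1/(115/21) = 2 + 21/115 = 251/115
1 + 1/(251/115) = 1 + 115/251 = 366/251
2 + 1/(366/251) = 2 + 251/366 = 983/366
12 + 1/(983/366) = 12 + 366/983 = 12162/983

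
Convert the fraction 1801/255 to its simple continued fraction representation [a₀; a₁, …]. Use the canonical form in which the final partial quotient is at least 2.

Run the Euclidean algorithm, recording each quotient:
⌊1801/255⌋ = 7, remainder 16
⌊255/16⌋ = 15, remainder 15
⌊16/15⌋ = 1, remainder 1
⌊15/1⌋ = 15, remainder 0

[7; 15, 1, 15]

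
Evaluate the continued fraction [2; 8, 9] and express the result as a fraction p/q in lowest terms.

155/73

a_0 = 2: 2/1
a_1 = 8: 17/8
a_2 = 9: 155/73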